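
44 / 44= 1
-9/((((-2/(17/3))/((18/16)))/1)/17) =7803/16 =487.69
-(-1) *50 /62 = 25 /31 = 0.81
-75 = -75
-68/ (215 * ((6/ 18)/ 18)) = -3672/ 215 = -17.08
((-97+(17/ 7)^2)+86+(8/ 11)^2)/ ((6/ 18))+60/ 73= -5582226/ 432817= -12.90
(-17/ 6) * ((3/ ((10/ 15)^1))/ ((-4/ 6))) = 153/ 8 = 19.12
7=7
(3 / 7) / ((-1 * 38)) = -3 / 266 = -0.01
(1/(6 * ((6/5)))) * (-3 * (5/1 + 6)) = -55/12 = -4.58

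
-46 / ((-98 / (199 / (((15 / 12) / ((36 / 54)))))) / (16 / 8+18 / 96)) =4577 / 42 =108.98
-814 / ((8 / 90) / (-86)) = 787545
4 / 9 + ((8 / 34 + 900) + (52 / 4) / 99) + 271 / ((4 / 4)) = 657386 / 561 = 1171.81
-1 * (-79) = 79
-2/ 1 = -2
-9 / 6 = -3 / 2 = -1.50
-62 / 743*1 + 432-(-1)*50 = 358064 / 743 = 481.92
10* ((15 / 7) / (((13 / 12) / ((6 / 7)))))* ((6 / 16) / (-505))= -810 / 64337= -0.01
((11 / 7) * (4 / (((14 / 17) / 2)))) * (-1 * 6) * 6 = -26928 / 49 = -549.55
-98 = -98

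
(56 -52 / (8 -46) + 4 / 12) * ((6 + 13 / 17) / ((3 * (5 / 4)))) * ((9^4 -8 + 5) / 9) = 661457368 / 8721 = 75846.50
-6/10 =-3/5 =-0.60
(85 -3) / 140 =0.59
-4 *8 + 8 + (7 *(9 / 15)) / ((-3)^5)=-9727 / 405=-24.02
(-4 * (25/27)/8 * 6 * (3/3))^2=625/81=7.72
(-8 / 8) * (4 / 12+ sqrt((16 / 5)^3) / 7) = -64 * sqrt(5) / 175 -1 / 3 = -1.15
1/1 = 1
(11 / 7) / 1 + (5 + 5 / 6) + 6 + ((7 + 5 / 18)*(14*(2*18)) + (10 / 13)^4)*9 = 39619800587 / 1199562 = 33028.56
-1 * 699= -699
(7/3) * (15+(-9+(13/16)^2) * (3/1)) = -5985/256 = -23.38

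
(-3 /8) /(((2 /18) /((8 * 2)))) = -54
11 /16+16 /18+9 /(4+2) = 443 /144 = 3.08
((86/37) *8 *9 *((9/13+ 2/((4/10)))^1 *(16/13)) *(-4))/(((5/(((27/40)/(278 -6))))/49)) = -8192016/71825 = -114.06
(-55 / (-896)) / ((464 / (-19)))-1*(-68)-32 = 14965739 / 415744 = 36.00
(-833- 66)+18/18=-898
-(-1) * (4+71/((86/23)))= 1977/86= 22.99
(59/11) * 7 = 413/11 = 37.55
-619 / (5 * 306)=-619 / 1530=-0.40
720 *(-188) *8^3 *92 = -6375997440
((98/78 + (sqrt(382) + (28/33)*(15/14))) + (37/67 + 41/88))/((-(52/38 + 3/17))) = -323*sqrt(382)/499 - 21495973/10431096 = -14.71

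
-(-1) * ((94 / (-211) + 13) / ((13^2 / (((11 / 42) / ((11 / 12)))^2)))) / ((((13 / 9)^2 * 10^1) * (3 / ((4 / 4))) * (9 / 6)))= 95364 / 1476460895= 0.00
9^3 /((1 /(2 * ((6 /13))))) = 672.92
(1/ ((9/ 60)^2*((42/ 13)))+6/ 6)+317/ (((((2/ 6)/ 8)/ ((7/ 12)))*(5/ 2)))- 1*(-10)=1700959/ 945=1799.96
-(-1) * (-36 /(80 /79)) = -711 /20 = -35.55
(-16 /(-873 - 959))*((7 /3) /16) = 7 /5496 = 0.00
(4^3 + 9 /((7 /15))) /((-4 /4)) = -583 /7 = -83.29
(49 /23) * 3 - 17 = -244 /23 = -10.61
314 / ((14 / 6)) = 942 / 7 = 134.57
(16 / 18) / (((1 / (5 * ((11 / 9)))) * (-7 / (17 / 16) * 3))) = -935 / 3402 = -0.27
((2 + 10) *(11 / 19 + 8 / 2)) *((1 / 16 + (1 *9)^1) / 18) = 4205 / 152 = 27.66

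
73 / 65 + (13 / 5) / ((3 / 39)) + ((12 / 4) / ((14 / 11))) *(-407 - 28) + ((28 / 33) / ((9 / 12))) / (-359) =-6406605503 / 6468462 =-990.44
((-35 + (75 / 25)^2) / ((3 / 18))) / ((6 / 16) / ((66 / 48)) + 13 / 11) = -429 / 4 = -107.25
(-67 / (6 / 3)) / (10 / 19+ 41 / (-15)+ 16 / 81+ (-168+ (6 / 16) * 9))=2062260 / 10258019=0.20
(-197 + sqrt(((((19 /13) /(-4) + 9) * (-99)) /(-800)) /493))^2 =795926063651 /20508800 - 591 * sqrt(63308102) /256360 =38790.66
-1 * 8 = -8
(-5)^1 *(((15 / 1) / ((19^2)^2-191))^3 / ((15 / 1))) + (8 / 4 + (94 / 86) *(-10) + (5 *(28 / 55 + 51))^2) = 50273605847211874741 / 758037572059768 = 66320.73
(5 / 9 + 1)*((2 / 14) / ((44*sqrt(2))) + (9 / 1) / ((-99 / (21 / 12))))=-49 / 198 + sqrt(2) / 396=-0.24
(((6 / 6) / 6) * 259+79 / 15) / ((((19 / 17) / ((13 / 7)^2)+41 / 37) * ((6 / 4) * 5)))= 154455353 / 34254000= 4.51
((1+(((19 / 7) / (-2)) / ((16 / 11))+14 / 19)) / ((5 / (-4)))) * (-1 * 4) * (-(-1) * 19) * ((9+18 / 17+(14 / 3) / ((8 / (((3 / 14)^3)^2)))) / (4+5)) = 279665747647 / 5120084480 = 54.62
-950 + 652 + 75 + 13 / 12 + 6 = -2591 / 12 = -215.92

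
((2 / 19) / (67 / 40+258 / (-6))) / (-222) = 40 / 3486177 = 0.00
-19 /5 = -3.80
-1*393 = -393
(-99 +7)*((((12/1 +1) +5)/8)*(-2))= 414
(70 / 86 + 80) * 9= 31275 / 43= 727.33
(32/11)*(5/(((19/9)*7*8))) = 180/1463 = 0.12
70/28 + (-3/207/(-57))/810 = 2.50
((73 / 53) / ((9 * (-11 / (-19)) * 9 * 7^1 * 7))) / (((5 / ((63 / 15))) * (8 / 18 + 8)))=73 / 1224300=0.00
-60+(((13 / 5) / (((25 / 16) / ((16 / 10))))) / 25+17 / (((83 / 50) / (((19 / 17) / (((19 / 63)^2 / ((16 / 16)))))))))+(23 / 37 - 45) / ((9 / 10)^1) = 136515240874 / 8205328125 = 16.64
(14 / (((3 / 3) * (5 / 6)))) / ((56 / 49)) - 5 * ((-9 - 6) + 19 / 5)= 707 / 10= 70.70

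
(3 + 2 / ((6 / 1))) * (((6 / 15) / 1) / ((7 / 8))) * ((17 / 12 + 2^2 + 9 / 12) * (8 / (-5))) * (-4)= 60.14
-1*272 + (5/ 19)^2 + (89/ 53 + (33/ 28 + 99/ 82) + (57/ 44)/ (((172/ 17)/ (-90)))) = -279.39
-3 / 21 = -1 / 7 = -0.14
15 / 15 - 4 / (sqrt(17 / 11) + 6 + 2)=4 * sqrt(187) / 687 + 335 / 687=0.57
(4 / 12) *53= 53 / 3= 17.67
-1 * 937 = -937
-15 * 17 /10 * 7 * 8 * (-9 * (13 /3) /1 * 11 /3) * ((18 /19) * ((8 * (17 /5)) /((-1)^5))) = -499891392 /95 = -5262014.65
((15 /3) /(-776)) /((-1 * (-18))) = -5 /13968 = -0.00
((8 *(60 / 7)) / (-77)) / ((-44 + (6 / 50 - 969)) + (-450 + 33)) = 12000 / 19267633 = 0.00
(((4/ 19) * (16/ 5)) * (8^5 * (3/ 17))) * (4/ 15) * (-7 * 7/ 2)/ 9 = -205520896/ 72675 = -2827.94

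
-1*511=-511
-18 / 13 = -1.38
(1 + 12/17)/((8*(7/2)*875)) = 29/416500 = 0.00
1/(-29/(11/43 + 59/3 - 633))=79087/3741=21.14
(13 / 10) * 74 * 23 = 2212.60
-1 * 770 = -770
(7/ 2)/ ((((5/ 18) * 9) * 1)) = 7/ 5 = 1.40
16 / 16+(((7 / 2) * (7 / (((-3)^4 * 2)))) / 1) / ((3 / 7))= 1315 / 972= 1.35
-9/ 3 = -3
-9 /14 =-0.64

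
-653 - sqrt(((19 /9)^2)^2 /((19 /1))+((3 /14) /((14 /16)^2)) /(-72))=-654.02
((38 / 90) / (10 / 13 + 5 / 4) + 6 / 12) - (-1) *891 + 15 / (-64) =269581957 / 302400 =891.47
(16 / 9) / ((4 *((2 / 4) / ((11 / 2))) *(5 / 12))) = 176 / 15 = 11.73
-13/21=-0.62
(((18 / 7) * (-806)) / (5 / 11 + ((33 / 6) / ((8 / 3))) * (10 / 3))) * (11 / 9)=-345.61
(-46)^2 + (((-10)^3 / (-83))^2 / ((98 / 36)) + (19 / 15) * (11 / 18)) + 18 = 199426447229 / 91141470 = 2188.10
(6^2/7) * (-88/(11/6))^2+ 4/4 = 82951/7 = 11850.14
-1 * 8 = -8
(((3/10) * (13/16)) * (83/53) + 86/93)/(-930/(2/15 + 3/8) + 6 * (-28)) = -0.00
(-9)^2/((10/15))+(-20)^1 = 101.50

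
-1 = -1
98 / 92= 49 / 46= 1.07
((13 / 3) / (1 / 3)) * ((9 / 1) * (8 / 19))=936 / 19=49.26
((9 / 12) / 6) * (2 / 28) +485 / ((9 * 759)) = 61151 / 765072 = 0.08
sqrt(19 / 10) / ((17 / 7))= 7 * sqrt(190) / 170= 0.57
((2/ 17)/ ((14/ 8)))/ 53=8/ 6307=0.00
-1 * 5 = -5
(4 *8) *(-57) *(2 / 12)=-304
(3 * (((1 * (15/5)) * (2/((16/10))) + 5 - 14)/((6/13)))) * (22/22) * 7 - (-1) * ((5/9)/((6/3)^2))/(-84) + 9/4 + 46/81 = -2141525/9072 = -236.06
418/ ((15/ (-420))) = -11704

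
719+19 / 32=23027 / 32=719.59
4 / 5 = 0.80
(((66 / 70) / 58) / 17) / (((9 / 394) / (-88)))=-190696 / 51765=-3.68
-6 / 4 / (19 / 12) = -18 / 19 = -0.95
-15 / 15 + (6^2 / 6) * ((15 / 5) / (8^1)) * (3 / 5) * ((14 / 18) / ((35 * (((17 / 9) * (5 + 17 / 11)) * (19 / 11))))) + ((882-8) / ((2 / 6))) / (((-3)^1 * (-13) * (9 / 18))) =448328719 / 3359200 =133.46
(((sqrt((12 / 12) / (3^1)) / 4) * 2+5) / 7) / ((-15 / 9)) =-3 / 7 - sqrt(3) / 70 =-0.45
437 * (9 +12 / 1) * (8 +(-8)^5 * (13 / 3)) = -1303011640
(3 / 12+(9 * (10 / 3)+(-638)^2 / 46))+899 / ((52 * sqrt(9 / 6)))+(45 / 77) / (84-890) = 899 * sqrt(6) / 156+25348321931 / 2854852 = 8893.15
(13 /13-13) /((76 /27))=-81 /19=-4.26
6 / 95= 0.06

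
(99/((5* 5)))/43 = 99/1075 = 0.09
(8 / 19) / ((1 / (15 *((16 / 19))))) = 1920 / 361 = 5.32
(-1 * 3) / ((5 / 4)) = -12 / 5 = -2.40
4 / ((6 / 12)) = 8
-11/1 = -11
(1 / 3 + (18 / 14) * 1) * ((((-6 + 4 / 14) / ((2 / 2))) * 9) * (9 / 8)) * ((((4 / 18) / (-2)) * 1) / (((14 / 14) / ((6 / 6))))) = 510 / 49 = 10.41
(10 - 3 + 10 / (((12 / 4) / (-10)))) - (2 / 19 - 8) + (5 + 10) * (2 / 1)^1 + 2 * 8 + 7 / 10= 16109 / 570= 28.26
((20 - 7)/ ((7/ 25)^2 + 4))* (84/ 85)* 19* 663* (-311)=-31456561500/ 2549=-12340745.98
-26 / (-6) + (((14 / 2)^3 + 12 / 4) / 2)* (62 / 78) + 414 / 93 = 58958 / 403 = 146.30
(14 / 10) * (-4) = -28 / 5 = -5.60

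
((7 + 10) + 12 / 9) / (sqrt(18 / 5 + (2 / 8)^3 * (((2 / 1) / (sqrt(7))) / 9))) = 220 * sqrt(70) / sqrt(5 * sqrt(7) + 36288) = 9.66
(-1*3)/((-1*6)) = 0.50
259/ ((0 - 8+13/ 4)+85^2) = 0.04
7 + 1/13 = 7.08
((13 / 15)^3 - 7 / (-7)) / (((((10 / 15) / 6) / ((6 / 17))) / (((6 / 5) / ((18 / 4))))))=44576 / 31875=1.40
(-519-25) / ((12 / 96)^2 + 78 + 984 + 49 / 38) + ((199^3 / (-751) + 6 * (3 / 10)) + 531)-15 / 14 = -677153601784141 / 67971906030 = -9962.26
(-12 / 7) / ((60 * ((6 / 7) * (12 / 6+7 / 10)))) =-1 / 81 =-0.01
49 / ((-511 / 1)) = -7 / 73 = -0.10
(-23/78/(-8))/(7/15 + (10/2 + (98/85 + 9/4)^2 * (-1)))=-166175/27561391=-0.01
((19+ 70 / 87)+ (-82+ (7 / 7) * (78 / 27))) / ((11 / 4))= -61916 / 2871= -21.57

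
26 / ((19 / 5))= 130 / 19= 6.84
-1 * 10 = -10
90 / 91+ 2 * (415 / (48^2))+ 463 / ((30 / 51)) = 413273561 / 524160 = 788.45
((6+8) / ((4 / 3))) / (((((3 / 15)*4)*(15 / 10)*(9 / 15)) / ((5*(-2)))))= -875 / 6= -145.83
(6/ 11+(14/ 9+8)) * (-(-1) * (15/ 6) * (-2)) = -5000/ 99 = -50.51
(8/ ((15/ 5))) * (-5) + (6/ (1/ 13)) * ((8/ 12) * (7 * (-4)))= -4408/ 3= -1469.33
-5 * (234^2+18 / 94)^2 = -33115566393405 / 2209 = -14991202532.10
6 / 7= 0.86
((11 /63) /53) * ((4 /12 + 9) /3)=44 /4293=0.01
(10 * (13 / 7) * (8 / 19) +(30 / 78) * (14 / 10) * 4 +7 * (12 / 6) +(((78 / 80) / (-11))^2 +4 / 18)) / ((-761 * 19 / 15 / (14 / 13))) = -0.03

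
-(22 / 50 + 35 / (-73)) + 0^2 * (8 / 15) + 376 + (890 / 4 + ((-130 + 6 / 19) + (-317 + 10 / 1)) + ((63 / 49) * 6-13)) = 76006677 / 485450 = 156.57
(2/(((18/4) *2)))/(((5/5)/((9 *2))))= 4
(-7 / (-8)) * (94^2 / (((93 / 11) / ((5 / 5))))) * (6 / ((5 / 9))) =9876.37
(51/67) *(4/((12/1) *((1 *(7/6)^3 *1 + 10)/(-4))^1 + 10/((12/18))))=-14688/95341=-0.15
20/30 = 2/3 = 0.67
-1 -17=-18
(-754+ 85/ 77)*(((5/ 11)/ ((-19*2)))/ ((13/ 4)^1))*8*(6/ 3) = 9275680/ 209209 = 44.34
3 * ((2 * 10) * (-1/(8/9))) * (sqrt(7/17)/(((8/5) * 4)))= -675 * sqrt(119)/1088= -6.77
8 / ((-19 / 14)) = -112 / 19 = -5.89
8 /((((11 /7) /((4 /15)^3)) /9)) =3584 /4125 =0.87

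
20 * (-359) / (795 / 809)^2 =-939834716 / 126405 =-7435.11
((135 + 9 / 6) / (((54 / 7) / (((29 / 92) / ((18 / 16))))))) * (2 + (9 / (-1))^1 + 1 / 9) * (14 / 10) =-4008641 / 83835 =-47.82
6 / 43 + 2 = 92 / 43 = 2.14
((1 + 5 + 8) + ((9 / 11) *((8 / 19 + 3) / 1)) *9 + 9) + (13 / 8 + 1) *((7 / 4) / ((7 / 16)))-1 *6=22025 / 418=52.69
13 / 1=13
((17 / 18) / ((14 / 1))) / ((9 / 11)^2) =2057 / 20412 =0.10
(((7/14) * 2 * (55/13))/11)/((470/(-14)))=-7/611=-0.01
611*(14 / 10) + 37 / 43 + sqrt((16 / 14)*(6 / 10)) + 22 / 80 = 2*sqrt(210) / 35 + 1473241 / 1720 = 857.36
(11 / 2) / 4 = 11 / 8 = 1.38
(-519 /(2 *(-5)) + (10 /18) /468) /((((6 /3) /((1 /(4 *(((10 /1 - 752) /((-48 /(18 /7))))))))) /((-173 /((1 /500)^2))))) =-1181848418750 /167427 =-7058887.87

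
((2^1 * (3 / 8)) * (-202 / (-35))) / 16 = 303 / 1120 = 0.27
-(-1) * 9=9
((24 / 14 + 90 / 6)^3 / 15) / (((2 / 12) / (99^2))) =31394818026 / 1715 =18306016.34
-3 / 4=-0.75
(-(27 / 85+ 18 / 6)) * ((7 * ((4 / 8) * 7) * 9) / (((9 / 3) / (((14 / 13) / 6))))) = -48363 / 1105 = -43.77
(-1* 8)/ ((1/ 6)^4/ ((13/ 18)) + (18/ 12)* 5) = -7488/ 7021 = -1.07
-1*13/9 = -13/9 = -1.44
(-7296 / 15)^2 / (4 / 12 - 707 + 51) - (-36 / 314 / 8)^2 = -6997903198023 / 19393833200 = -360.83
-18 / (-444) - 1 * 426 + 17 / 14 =-110009 / 259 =-424.75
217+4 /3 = 655 /3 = 218.33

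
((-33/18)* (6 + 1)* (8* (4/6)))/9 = -616/81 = -7.60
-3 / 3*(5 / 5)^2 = -1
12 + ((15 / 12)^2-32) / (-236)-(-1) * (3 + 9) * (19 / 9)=424373 / 11328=37.46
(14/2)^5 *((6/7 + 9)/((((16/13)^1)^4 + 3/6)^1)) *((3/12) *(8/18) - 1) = -25235585648/478899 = -52695.01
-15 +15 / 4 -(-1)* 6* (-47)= -1173 / 4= -293.25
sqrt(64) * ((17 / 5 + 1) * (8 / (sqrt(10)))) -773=-773 + 704 * sqrt(10) / 25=-683.95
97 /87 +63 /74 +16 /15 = 97631 /32190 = 3.03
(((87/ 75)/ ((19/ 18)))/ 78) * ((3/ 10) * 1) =261/ 61750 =0.00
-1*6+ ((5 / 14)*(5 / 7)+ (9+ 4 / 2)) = 515 / 98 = 5.26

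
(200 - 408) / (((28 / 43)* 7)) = -2236 / 49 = -45.63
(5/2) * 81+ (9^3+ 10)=1883/2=941.50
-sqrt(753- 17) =-4*sqrt(46) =-27.13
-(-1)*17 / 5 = 17 / 5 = 3.40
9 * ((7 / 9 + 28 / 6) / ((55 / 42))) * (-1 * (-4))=8232 / 55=149.67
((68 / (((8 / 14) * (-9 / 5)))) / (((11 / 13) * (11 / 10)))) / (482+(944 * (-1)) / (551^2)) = -11741768675 / 79679264841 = -0.15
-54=-54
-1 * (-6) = 6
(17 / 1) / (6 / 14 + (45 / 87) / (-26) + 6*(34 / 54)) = 807534 / 198865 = 4.06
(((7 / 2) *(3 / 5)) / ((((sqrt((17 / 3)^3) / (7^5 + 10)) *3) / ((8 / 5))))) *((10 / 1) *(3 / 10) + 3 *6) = 29322.05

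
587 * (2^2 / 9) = 2348 / 9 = 260.89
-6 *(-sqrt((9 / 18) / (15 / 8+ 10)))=1.23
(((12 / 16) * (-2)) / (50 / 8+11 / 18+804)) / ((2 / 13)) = -351 / 29191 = -0.01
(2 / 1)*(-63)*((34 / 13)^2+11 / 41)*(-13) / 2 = 3103065 / 533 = 5821.89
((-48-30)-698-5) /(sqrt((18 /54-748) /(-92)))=-1562 * sqrt(154767) /2243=-273.96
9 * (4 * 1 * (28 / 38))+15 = 789 / 19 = 41.53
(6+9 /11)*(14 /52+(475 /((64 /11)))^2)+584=26961249727 /585728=46030.32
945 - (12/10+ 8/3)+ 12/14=98909/105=941.99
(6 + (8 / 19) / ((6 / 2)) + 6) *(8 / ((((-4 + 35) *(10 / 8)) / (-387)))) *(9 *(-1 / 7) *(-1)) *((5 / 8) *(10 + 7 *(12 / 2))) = -167109696 / 4123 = -40531.09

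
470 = 470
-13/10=-1.30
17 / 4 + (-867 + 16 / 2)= -3419 / 4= -854.75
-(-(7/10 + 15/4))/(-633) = -89/12660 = -0.01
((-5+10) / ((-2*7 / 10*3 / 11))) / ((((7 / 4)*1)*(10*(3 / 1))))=-110 / 441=-0.25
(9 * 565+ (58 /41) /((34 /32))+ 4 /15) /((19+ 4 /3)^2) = 159541149 /12967685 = 12.30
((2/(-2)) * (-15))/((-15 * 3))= -0.33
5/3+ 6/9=2.33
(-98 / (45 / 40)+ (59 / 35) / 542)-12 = -16920709 / 170730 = -99.11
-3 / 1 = -3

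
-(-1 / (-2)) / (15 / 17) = -17 / 30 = -0.57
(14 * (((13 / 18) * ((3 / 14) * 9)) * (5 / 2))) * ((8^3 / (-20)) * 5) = -6240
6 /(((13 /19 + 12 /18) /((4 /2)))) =684 /77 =8.88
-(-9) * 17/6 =51/2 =25.50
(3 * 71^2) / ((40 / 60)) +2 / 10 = 22684.70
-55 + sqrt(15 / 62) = -54.51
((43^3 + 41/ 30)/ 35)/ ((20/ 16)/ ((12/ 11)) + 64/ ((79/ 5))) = 1507478632/ 3448375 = 437.16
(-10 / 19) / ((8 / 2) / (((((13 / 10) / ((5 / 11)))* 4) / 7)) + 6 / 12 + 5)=-0.07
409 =409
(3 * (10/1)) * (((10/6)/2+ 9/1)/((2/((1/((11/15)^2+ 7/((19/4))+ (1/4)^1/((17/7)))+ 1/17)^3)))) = 50610349598529446504435/2281787809632026987618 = 22.18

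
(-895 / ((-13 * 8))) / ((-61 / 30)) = -13425 / 3172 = -4.23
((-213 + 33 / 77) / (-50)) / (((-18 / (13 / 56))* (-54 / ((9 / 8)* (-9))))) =-403 / 39200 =-0.01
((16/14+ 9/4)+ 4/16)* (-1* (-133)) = 969/2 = 484.50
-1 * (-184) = 184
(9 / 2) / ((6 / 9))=27 / 4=6.75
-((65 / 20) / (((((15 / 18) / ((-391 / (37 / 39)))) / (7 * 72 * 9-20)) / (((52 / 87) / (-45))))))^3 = -467059521116952152572326700544 / 521174257171875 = -896167672692481.69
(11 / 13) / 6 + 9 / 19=911 / 1482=0.61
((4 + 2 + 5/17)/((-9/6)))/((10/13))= -5.45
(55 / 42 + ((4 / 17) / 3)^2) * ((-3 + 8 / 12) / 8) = -47909 / 124848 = -0.38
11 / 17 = 0.65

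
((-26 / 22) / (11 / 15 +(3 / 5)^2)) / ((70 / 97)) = -18915 / 12628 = -1.50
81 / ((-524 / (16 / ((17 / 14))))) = -4536 / 2227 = -2.04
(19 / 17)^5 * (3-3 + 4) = 9904396 / 1419857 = 6.98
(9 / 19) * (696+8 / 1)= 6336 / 19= 333.47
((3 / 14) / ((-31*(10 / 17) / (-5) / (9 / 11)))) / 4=459 / 38192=0.01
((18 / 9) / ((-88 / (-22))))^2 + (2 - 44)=-167 / 4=-41.75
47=47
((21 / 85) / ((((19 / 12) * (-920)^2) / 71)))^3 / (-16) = -89494571817 / 638534772877358464000000000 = -0.00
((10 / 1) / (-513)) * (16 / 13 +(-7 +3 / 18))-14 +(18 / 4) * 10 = 32758 / 1053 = 31.11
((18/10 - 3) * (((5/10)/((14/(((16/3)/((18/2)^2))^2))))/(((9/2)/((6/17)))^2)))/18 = -0.00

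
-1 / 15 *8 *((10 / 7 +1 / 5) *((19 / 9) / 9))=-0.20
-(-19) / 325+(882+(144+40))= 346469 / 325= 1066.06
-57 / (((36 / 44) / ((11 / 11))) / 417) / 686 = -29051 / 686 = -42.35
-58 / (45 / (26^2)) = -39208 / 45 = -871.29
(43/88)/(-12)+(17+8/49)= 885989/51744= 17.12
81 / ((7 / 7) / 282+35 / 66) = 13959 / 92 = 151.73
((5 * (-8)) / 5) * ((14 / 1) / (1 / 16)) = -1792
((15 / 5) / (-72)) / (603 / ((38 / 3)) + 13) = -0.00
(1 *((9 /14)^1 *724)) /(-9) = -362 /7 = -51.71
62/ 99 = 0.63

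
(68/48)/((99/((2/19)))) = 17/11286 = 0.00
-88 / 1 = -88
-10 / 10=-1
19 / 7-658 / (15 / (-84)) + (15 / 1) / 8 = 1033029 / 280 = 3689.39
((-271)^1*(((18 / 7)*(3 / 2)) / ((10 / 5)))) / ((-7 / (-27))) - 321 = -229017 / 98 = -2336.91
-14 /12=-7 /6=-1.17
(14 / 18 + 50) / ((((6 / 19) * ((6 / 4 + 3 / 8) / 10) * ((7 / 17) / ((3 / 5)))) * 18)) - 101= -268561 / 8505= -31.58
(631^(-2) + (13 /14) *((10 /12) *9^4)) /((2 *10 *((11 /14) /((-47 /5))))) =-2660227118201 /875954200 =-3036.95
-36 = -36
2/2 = 1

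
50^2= 2500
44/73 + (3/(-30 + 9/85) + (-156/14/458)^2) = 11416258474/22697356297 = 0.50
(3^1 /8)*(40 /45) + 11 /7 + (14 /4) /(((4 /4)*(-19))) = 1373 /798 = 1.72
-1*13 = -13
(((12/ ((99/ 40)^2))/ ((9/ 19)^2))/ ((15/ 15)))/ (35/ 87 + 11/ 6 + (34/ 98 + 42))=6566156800/ 33529211199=0.20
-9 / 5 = -1.80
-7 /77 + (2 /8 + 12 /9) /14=41 /1848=0.02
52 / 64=13 / 16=0.81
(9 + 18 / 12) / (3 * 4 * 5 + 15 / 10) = 7 / 41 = 0.17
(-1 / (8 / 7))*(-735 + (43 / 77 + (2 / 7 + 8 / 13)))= 641.85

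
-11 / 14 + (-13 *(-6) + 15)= 1291 / 14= 92.21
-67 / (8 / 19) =-1273 / 8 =-159.12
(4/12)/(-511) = -1/1533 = -0.00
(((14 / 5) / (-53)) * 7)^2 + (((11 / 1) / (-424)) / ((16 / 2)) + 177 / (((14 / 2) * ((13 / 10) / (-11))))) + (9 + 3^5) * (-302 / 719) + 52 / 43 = -4026852015760393 / 12644756196800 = -318.46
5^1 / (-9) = -0.56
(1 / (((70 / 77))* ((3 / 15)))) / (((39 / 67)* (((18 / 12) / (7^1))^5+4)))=198188144 / 83910021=2.36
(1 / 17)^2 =1 / 289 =0.00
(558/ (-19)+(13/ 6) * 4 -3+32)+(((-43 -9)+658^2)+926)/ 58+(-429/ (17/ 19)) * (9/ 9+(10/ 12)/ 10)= 783325187/ 112404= 6968.84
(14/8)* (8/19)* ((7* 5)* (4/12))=490/57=8.60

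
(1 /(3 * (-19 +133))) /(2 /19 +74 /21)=7 /8688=0.00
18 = 18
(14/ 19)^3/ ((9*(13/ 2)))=5488/ 802503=0.01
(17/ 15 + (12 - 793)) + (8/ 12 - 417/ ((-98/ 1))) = -379723/ 490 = -774.94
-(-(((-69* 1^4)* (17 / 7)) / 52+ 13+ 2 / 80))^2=-1273133761 / 13249600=-96.09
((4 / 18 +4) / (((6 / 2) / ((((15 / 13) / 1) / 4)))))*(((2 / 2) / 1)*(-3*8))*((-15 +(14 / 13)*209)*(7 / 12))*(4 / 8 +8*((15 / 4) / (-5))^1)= 19977265 / 3042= 6567.15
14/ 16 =7/ 8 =0.88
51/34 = 3/2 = 1.50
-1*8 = -8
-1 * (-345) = 345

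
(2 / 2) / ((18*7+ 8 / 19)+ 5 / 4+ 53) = 76 / 13731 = 0.01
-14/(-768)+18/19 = 7045/7296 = 0.97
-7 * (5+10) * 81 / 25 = -1701 / 5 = -340.20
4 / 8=0.50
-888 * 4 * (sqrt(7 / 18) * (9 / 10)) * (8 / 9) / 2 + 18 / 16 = 9 / 8 - 1184 * sqrt(14) / 5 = -884.90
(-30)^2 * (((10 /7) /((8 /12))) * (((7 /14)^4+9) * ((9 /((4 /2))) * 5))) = 22021875 /56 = 393247.77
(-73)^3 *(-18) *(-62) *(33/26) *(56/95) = -324816280.27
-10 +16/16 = -9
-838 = -838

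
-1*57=-57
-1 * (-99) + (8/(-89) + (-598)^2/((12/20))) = 159160189/267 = 596105.58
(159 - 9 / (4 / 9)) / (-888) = -5 / 32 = -0.16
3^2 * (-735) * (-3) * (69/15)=91287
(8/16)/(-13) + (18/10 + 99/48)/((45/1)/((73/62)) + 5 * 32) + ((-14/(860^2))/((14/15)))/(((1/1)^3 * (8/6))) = -1056843677/55650462400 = -0.02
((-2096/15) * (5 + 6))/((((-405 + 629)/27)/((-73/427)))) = 946737/29890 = 31.67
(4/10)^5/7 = 32/21875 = 0.00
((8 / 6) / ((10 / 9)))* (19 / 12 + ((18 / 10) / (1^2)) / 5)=583 / 250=2.33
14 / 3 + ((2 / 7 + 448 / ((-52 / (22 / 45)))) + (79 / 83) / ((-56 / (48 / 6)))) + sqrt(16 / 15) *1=205441 / 339885 + 4 *sqrt(15) / 15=1.64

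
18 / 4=9 / 2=4.50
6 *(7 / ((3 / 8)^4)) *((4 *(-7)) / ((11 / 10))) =-16056320 / 297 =-54061.68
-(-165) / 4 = 165 / 4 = 41.25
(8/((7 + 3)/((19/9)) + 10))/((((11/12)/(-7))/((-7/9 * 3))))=532/55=9.67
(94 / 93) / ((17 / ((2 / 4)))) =47 / 1581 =0.03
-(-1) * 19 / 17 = 19 / 17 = 1.12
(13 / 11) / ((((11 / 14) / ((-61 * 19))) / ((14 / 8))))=-738283 / 242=-3050.76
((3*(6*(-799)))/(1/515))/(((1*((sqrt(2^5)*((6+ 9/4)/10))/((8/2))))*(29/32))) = -1580102400*sqrt(2)/319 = -7005022.71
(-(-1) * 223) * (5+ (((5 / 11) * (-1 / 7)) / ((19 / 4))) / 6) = 4891505 / 4389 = 1114.49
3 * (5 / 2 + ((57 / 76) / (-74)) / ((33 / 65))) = 24225 / 3256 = 7.44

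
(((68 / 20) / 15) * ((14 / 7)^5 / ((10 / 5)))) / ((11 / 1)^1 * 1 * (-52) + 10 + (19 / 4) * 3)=-1088 / 164325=-0.01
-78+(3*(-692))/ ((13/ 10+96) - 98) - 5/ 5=20207/ 7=2886.71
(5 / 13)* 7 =35 / 13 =2.69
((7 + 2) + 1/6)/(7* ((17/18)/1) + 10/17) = 2805/2203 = 1.27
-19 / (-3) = 6.33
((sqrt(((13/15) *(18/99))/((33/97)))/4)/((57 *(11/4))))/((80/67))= 67 *sqrt(12610)/8276400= 0.00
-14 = -14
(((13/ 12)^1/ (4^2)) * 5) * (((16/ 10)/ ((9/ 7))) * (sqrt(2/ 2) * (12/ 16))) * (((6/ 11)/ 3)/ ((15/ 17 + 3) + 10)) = 1547/ 373824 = 0.00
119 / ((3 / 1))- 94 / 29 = 3169 / 87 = 36.43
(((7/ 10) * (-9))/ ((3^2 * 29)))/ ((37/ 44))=-154/ 5365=-0.03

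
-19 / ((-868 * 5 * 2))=19 / 8680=0.00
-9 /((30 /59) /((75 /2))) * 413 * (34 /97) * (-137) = 2553783435 /194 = 13163832.14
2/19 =0.11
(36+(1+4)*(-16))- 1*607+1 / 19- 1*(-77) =-10905 / 19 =-573.95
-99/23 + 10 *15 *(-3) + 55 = -9184/23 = -399.30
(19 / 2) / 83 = 19 / 166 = 0.11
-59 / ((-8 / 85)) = 5015 / 8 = 626.88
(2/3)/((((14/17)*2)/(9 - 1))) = 68/21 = 3.24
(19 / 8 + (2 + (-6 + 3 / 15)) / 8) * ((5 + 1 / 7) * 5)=342 / 7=48.86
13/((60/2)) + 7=223/30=7.43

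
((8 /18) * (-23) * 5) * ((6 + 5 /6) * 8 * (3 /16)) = -4715 /9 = -523.89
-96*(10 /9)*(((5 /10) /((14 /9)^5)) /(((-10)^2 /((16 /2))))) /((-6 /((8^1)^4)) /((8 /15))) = 71663616 /420175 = 170.56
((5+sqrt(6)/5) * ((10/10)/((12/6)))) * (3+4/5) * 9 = 171 * sqrt(6)/50+171/2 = 93.88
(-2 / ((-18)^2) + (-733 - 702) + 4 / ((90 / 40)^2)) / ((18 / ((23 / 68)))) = -5343889 / 198288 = -26.95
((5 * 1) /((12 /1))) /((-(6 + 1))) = -5 /84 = -0.06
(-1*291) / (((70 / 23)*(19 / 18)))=-60237 / 665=-90.58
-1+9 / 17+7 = 111 / 17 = 6.53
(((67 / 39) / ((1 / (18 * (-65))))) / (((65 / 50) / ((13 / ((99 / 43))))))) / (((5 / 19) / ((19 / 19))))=-33175.15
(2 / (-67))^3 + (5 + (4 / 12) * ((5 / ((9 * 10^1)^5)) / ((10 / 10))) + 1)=6.00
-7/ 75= -0.09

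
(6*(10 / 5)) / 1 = 12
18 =18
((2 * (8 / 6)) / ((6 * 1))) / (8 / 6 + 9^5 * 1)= 0.00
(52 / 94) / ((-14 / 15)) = -0.59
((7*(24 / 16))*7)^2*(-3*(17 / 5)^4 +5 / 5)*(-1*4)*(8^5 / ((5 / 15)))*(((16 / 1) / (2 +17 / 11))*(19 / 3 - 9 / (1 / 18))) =-596762904104848.59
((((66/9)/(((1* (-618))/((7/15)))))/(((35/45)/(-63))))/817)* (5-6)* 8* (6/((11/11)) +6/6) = -12936/420755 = -0.03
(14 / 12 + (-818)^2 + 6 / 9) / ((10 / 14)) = 5620657 / 6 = 936776.17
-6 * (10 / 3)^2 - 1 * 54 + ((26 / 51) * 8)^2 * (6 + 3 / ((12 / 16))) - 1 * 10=92776 / 2601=35.67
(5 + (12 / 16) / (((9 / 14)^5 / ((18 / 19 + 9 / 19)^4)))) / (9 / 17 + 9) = 72792589 / 21112002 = 3.45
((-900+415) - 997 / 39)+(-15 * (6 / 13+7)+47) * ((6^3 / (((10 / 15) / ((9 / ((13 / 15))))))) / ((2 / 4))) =-221758216 / 507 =-437392.93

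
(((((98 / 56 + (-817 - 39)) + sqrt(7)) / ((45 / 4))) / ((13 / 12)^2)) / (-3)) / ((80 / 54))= 61506 / 4225 - 72* sqrt(7) / 4225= 14.51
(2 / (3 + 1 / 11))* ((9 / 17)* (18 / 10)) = 891 / 1445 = 0.62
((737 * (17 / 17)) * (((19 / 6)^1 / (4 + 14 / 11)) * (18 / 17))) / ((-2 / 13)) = -3046.29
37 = 37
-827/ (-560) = 827/ 560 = 1.48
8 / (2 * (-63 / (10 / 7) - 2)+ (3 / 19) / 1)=-95 / 1093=-0.09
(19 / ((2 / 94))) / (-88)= -10.15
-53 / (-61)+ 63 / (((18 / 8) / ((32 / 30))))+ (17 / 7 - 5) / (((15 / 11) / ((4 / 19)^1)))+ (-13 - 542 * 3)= -195766058 / 121695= -1608.66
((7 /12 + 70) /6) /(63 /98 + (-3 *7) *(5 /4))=-5929 /12906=-0.46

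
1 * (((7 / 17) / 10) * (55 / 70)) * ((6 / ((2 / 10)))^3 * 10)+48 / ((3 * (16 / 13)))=148721 / 17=8748.29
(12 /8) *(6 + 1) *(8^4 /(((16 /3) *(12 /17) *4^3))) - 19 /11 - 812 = -635.23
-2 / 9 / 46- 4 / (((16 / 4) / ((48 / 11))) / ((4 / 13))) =-39887 / 29601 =-1.35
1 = 1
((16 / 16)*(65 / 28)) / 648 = 65 / 18144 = 0.00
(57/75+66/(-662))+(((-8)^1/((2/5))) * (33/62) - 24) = -8717966/256525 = -33.98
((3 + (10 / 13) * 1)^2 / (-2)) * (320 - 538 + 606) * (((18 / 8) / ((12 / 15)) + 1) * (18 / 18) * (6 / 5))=-42620151 / 3380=-12609.51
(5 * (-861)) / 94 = -4305 / 94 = -45.80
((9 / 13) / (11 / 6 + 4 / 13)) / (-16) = -27 / 1336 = -0.02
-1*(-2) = 2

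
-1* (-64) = 64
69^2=4761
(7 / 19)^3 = 343 / 6859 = 0.05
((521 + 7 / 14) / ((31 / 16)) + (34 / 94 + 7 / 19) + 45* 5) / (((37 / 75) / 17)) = 17467600725 / 1024271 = 17053.69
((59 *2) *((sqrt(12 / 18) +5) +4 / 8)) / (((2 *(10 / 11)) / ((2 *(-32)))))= -114224 / 5 - 20768 *sqrt(6) / 15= -26236.20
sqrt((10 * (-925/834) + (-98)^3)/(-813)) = sqrt(14784392742941)/113007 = 34.02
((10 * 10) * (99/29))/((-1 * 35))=-1980/203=-9.75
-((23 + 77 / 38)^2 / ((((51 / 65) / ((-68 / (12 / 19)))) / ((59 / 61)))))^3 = 57233680945350732159380875 / 99639211456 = 574409212086395.70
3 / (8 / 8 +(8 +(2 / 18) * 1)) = 27 / 82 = 0.33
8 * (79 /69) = 632 /69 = 9.16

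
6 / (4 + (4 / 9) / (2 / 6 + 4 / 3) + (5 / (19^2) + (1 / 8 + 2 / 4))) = 1.22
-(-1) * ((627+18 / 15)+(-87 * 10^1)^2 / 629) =1831.54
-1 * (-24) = 24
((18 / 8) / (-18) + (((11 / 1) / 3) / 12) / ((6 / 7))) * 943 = 23575 / 108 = 218.29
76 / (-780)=-19 / 195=-0.10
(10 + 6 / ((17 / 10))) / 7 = 230 / 119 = 1.93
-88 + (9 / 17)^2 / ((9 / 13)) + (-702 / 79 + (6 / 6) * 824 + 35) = 762.52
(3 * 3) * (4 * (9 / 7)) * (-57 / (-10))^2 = 1503.82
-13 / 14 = -0.93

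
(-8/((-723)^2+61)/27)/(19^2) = -4/2547817065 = -0.00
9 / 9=1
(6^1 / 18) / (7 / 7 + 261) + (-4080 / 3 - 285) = -1292969 / 786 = -1645.00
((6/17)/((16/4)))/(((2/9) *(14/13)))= 351/952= 0.37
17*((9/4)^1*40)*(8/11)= 12240/11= 1112.73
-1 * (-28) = 28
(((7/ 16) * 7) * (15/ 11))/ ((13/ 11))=735/ 208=3.53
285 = 285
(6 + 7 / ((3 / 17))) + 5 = 152 / 3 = 50.67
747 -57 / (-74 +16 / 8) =17947 / 24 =747.79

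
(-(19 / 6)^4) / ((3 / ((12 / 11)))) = -130321 / 3564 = -36.57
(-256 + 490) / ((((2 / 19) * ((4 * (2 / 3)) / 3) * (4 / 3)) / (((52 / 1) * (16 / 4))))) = 780273 / 2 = 390136.50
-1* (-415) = 415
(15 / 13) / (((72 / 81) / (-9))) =-1215 / 104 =-11.68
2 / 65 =0.03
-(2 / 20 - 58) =579 / 10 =57.90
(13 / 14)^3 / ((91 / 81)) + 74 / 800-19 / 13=-8194869 / 12485200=-0.66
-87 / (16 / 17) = -1479 / 16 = -92.44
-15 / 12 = -5 / 4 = -1.25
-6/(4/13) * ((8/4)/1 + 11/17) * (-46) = 2374.41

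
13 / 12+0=13 / 12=1.08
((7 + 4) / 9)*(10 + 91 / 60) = 14.08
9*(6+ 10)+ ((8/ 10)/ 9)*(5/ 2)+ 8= 152.22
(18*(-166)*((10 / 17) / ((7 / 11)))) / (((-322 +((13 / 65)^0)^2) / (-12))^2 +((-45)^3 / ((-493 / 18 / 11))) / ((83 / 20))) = -12658124160 / 43695131417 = -0.29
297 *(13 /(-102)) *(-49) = 63063 /34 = 1854.79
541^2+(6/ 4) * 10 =292696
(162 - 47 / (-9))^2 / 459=2265025 / 37179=60.92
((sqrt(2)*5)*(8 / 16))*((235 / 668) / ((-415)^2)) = 47*sqrt(2) / 9203704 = 0.00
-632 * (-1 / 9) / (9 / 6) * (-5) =-6320 / 27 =-234.07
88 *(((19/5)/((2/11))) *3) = 27588/5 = 5517.60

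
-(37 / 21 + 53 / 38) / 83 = -2519 / 66234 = -0.04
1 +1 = 2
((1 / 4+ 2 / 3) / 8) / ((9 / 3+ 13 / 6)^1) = 11 / 496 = 0.02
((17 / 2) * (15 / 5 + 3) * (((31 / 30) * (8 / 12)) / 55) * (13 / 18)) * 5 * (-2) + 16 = 16909 / 1485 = 11.39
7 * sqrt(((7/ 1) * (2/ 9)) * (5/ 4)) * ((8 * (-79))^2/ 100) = 349496 * sqrt(70)/ 75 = 38987.91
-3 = -3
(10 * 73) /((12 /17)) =6205 /6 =1034.17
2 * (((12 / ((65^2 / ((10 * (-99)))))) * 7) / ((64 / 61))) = -126819 / 3380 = -37.52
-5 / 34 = -0.15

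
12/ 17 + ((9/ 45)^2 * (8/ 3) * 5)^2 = 3788/ 3825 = 0.99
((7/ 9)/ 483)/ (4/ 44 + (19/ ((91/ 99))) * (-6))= -1001/ 77038155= -0.00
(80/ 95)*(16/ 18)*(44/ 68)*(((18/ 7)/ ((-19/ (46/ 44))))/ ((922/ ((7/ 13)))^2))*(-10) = 51520/ 220416792713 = 0.00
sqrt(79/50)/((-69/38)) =-0.69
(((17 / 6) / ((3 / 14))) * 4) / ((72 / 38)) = 27.91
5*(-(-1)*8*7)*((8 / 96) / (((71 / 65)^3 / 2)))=35.81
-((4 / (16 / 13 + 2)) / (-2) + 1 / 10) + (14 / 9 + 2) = 2567 / 630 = 4.07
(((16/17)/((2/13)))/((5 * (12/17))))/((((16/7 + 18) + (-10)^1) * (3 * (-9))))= -0.01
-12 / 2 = -6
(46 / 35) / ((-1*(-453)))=46 / 15855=0.00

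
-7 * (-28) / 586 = 98 / 293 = 0.33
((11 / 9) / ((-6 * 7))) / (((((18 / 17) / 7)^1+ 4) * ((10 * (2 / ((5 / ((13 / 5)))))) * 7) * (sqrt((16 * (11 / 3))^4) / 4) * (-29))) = 85 / 22026740736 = 0.00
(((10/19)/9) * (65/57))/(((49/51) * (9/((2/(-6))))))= -0.00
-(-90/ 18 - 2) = 7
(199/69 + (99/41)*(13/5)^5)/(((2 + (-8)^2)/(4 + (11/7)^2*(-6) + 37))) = 1643394288157/14295290625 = 114.96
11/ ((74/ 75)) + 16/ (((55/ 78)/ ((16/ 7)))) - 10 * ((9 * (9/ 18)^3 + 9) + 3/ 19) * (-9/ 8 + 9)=-6467696397/ 8660960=-746.76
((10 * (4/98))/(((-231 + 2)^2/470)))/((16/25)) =29375/5139218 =0.01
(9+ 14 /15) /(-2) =-4.97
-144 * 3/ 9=-48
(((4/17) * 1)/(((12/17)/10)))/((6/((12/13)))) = 0.51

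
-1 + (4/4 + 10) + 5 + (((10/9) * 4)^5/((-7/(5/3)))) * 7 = -2875.25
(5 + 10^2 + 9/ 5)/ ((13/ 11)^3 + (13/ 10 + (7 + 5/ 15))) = 4264524/ 410639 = 10.39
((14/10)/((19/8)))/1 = 56/95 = 0.59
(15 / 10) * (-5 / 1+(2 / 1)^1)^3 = -81 / 2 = -40.50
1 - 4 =-3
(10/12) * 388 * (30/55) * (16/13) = 31040/143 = 217.06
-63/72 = -7/8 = -0.88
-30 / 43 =-0.70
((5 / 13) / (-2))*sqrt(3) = -5*sqrt(3) / 26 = -0.33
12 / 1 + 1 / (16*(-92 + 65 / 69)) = 12.00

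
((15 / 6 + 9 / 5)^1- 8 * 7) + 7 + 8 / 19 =-44.28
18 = 18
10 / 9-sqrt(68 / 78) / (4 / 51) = 10 / 9-17 * sqrt(1326) / 52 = -10.79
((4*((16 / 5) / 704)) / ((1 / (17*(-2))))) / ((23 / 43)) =-1462 / 1265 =-1.16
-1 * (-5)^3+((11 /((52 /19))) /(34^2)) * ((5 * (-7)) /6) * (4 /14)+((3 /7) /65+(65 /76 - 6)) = 14373551239 /119923440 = 119.86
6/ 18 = 1/ 3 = 0.33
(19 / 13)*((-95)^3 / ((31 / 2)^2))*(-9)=586444500 / 12493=46941.85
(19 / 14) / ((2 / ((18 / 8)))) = 171 / 112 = 1.53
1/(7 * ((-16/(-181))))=181/112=1.62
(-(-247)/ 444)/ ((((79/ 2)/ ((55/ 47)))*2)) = 13585/ 1648572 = 0.01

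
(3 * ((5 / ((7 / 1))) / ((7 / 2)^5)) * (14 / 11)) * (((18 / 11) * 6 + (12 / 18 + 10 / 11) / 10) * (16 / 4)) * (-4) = -1685504 / 2033647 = -0.83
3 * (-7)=-21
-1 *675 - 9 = -684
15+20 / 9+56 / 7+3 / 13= 2978 / 117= 25.45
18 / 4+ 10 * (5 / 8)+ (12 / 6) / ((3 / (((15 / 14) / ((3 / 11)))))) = 1123 / 84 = 13.37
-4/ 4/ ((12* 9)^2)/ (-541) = 1/ 6310224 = 0.00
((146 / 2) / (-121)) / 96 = -73 / 11616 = -0.01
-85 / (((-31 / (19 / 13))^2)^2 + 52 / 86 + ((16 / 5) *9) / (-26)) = -30961011575 / 73722646539069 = -0.00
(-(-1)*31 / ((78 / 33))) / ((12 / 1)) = 341 / 312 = 1.09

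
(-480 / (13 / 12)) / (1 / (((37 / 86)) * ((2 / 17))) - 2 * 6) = -213120 / 3731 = -57.12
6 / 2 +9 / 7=30 / 7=4.29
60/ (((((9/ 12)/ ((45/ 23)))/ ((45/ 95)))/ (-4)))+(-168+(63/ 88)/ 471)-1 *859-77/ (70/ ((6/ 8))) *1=-19990331051/ 15093980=-1324.39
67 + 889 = 956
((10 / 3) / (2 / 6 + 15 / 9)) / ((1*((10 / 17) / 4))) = 34 / 3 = 11.33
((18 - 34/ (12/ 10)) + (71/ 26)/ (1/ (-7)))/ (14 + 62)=-2297/ 5928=-0.39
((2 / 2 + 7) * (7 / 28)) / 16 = 1 / 8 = 0.12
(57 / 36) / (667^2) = 19 / 5338668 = 0.00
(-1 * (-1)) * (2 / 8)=1 / 4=0.25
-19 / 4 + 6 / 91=-1705 / 364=-4.68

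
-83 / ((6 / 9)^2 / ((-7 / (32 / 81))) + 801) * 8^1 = -0.83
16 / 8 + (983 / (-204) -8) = -2207 / 204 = -10.82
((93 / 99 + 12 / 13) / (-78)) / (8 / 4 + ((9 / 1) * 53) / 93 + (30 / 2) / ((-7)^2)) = -1213681 / 377919828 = -0.00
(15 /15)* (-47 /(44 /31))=-1457 /44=-33.11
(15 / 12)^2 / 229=25 / 3664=0.01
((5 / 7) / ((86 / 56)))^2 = 400 / 1849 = 0.22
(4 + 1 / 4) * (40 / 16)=85 / 8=10.62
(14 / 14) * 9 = 9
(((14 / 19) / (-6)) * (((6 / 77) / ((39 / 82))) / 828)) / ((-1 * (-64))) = -41 / 107984448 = -0.00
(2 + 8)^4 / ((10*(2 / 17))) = 8500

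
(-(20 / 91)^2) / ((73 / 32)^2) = -409600 / 44129449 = -0.01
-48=-48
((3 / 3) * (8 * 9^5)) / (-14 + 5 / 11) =-5196312 / 149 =-34874.58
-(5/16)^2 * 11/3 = -275/768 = -0.36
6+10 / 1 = 16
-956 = -956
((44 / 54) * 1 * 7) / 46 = 77 / 621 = 0.12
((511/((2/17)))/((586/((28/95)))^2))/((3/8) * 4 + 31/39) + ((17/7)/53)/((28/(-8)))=-0.01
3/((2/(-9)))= -27/2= -13.50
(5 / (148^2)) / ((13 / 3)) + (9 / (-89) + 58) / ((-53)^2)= 1471077071 / 71188284752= 0.02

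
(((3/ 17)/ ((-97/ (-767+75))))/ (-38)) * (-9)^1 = 0.30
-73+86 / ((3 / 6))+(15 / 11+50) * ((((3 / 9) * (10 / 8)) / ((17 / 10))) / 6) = 101.10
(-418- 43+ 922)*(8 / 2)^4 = 118016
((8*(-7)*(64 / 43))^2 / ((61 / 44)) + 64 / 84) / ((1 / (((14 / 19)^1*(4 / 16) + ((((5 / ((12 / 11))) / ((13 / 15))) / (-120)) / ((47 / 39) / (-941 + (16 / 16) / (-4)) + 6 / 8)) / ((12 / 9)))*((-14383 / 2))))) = -21032496774294761821 / 4166341293828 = -5048193.44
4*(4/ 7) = 16/ 7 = 2.29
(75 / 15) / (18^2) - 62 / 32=-2491 / 1296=-1.92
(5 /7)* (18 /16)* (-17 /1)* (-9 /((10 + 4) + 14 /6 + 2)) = 4131 /616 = 6.71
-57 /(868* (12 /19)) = -361 /3472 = -0.10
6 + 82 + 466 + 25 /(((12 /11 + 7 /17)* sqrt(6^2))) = 938719 /1686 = 556.77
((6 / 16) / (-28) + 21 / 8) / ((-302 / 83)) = -48555 / 67648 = -0.72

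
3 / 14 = 0.21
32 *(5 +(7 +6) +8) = 832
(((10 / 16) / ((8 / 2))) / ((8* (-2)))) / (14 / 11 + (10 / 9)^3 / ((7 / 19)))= -280665 / 143586304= -0.00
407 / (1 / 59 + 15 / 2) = 54.14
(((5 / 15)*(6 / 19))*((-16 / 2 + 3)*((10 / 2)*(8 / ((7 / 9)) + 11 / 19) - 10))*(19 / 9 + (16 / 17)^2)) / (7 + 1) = -25528625 / 2921212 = -8.74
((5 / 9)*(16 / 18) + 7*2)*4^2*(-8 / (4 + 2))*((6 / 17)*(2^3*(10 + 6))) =-13968.64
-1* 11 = -11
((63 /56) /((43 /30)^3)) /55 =6075 /874577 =0.01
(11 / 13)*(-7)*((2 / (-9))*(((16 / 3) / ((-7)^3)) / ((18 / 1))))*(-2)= 352 / 154791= 0.00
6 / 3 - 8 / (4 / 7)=-12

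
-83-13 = -96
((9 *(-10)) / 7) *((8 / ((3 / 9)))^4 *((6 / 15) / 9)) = -1327104 / 7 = -189586.29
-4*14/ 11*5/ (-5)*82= 4592/ 11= 417.45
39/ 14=2.79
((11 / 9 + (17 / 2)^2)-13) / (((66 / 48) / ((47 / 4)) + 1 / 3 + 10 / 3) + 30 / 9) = 102319 / 12042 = 8.50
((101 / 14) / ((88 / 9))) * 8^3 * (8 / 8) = 377.77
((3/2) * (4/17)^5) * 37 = 56832/1419857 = 0.04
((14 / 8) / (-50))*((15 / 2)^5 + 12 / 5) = -26580813 / 32000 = -830.65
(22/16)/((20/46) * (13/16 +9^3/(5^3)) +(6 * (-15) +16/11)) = -69575/4334221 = -0.02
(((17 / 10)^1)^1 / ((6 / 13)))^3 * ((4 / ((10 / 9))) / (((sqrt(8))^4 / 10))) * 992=334609691 / 12000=27884.14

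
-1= -1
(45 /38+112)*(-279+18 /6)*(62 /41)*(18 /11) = -60217128 /779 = -77300.55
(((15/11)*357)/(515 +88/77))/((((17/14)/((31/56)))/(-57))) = -3896235/158972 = -24.51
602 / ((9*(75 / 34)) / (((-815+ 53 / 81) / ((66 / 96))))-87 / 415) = -8964731834240 / 3371440911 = -2659.02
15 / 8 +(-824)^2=5431823 / 8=678977.88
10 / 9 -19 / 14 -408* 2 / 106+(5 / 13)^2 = -8798669 / 1128582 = -7.80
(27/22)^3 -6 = -44205/10648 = -4.15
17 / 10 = 1.70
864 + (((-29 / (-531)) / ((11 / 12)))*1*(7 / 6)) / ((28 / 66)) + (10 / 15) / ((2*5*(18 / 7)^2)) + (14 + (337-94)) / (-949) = 235082084039 / 272116260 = 863.90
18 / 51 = 0.35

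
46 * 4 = 184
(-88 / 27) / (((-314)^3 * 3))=11 / 313461333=0.00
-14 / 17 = -0.82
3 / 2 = 1.50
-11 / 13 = -0.85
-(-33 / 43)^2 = -1089 / 1849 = -0.59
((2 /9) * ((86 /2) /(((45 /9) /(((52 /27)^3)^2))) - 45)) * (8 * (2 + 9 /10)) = 177008252482264 /87169610025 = 2030.62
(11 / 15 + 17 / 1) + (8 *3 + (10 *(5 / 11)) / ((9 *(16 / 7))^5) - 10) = 54033221947019 / 1702727516160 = 31.73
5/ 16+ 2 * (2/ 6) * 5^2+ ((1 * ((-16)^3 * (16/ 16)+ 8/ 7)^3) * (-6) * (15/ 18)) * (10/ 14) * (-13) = -3187877220373.19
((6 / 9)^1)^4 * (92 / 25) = 1472 / 2025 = 0.73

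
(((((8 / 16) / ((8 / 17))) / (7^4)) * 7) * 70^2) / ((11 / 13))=5525 / 308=17.94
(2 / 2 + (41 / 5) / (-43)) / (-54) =-29 / 1935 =-0.01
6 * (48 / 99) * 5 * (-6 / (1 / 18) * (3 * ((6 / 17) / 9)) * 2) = -369.63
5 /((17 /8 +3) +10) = 40 /121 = 0.33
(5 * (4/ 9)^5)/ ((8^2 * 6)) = 40/ 177147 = 0.00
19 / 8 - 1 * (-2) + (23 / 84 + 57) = 10357 / 168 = 61.65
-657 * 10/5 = -1314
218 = 218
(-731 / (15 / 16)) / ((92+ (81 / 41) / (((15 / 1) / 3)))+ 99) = -7052 / 1731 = -4.07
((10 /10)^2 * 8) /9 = 0.89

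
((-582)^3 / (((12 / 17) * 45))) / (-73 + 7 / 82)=2544532324 / 29895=85115.65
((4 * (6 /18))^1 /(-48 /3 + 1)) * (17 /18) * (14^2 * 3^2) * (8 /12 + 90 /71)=-2745568 /9585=-286.44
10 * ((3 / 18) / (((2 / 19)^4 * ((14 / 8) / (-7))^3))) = -2606420 / 3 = -868806.67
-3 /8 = -0.38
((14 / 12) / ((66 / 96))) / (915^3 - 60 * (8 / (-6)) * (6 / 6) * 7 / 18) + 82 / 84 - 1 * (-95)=305711159747911 / 3185281247610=95.98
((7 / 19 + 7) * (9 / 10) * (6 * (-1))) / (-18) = 42 / 19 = 2.21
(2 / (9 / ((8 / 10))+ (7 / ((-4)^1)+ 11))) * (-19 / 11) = -76 / 451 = -0.17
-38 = -38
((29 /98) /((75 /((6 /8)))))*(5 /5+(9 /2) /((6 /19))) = 1769 /39200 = 0.05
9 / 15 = 3 / 5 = 0.60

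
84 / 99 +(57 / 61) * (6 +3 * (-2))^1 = 28 / 33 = 0.85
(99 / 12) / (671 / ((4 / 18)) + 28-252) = 33 / 11182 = 0.00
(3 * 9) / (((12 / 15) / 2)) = 135 / 2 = 67.50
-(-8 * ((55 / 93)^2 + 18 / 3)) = 439352 / 8649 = 50.80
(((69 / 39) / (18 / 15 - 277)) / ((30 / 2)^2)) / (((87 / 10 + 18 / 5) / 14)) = -92 / 2835027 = -0.00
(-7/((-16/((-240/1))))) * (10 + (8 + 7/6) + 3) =-4655/2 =-2327.50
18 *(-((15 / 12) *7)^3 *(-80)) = 1929375 / 2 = 964687.50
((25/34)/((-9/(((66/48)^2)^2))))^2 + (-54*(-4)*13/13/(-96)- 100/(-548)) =-426617504121127/215220341440512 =-1.98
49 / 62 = 0.79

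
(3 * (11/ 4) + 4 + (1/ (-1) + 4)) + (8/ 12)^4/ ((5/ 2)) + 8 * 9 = 141473/ 1620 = 87.33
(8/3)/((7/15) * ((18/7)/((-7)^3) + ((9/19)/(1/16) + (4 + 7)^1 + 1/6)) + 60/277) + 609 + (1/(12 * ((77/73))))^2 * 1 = 151473717628678589/248601291002064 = 609.30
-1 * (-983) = 983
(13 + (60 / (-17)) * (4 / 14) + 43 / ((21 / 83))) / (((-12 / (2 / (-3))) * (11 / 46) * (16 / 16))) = 1493942 / 35343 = 42.27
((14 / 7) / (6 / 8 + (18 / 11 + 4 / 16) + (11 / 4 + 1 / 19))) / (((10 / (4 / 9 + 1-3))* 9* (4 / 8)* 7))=-3344 / 1841535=-0.00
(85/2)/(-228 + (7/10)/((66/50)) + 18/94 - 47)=-131835/850811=-0.15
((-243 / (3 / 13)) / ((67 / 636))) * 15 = -149934.63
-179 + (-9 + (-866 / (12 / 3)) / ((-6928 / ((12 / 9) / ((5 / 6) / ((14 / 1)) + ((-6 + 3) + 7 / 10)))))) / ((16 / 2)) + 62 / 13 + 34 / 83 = -2842111835 / 16245424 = -174.95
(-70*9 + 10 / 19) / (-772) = 2990 / 3667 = 0.82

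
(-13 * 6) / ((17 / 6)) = -468 / 17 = -27.53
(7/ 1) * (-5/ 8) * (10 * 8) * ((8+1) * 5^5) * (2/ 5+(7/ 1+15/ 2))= -146671875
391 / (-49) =-7.98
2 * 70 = 140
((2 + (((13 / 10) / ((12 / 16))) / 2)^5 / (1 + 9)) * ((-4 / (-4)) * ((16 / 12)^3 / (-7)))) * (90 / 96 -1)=31117586 / 717609375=0.04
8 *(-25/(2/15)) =-1500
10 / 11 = 0.91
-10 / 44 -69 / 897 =-87 / 286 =-0.30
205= 205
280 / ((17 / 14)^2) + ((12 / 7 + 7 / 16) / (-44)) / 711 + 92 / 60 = 969207837547 / 5063002560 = 191.43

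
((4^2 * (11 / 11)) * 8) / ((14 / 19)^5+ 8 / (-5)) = -198087920 / 2139959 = -92.57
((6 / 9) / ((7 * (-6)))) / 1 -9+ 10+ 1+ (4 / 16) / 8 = 2.02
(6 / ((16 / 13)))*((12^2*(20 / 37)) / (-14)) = -7020 / 259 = -27.10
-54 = -54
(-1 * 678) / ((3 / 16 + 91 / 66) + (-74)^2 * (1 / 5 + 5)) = -1789920 / 75178663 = -0.02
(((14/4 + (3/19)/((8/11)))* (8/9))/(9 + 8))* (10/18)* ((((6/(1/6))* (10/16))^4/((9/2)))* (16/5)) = 6356250/323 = 19678.79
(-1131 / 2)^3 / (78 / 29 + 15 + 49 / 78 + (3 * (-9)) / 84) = -11453770047447 / 1139822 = -10048735.72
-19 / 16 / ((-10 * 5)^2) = -19 / 40000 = -0.00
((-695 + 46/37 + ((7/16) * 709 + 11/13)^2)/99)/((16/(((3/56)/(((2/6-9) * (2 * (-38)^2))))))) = -8092149911/62351373500416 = -0.00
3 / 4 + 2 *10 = 83 / 4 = 20.75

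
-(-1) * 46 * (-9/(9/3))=-138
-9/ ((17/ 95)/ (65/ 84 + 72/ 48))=-54435/ 476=-114.36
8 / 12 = 2 / 3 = 0.67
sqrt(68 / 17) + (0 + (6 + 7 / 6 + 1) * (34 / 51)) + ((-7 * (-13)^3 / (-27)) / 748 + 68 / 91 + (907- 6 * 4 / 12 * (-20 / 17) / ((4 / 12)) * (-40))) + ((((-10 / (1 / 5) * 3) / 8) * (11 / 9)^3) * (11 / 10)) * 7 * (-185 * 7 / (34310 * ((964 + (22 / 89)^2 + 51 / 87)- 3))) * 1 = 348304988023005895423 / 551039096383487712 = 632.09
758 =758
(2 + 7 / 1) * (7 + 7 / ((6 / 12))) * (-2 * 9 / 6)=-567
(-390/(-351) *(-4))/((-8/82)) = 410/9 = 45.56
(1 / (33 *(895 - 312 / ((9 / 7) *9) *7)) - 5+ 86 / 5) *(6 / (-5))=-76772064 / 5243975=-14.64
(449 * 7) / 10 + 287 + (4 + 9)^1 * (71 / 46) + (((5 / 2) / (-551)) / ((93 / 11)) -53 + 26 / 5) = 573.56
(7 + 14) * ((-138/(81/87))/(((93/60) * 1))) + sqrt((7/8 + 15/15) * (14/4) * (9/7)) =-186760/93 + 3 * sqrt(15)/4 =-2005.27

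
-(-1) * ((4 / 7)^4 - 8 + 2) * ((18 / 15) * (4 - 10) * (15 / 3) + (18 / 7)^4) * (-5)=1311705000 / 5764801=227.54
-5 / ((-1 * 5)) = 1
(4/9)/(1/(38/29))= 152/261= 0.58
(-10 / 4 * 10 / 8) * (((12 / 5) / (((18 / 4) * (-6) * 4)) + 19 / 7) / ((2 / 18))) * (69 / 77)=-67.85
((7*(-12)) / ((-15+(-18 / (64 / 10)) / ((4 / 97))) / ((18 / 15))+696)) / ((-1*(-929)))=-1536 / 10645411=-0.00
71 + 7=78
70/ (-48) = -1.46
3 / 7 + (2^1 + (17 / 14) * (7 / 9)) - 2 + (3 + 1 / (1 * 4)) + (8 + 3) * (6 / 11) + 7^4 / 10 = 315911 / 1260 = 250.72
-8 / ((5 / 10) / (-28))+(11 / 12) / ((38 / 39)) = 68239 / 152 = 448.94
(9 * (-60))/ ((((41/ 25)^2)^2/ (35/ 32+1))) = -3533203125/ 22606088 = -156.29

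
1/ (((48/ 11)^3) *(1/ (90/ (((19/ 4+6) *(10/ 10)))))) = 6655/ 66048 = 0.10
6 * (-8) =-48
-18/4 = -9/2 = -4.50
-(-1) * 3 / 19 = 3 / 19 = 0.16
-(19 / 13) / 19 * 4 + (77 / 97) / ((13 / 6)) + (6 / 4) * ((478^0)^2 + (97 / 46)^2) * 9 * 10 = 1962114959 / 2668276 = 735.35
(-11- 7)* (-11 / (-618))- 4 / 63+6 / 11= 11533 / 71379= 0.16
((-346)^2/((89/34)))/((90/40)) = 16281376/801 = 20326.31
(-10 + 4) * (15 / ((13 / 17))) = -1530 / 13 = -117.69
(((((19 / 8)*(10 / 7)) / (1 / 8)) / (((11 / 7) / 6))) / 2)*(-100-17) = -66690 / 11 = -6062.73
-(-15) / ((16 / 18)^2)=1215 / 64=18.98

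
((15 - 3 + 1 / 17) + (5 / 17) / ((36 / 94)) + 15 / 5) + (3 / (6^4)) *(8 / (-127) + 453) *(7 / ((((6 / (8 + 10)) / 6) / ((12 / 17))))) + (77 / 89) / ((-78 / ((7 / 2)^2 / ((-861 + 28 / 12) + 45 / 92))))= 1161675030849239 / 10649880401238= 109.08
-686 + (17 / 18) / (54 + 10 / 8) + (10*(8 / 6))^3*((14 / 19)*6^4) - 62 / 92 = 231398839847 / 102258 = 2262892.29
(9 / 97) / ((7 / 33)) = 297 / 679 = 0.44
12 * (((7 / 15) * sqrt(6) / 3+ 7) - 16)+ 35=-68.43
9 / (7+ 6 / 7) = 1.15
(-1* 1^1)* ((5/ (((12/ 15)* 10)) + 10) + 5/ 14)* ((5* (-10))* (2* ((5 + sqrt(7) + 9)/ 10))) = 3075* sqrt(7)/ 28 + 3075/ 2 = 1828.06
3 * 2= 6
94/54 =47/27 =1.74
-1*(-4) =4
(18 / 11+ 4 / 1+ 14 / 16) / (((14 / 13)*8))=7449 / 9856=0.76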